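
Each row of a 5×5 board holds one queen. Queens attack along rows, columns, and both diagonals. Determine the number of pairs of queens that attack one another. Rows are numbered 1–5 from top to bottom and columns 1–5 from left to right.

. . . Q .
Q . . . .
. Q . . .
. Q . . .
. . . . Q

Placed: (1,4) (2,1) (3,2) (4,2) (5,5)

3

Same column: (3,2)–(4,2) (column 2).
Same diagonal: (1,4)–(3,2) (|1−3| = |4−2| = 2); (2,1)–(3,2) (|2−3| = |1−2| = 1).
Total attacking pairs: 3.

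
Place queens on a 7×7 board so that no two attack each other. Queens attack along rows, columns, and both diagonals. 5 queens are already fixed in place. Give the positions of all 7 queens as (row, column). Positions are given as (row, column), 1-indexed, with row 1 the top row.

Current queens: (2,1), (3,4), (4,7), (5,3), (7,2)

Row 1: attacked by (2,1)→{1,2}; (3,4)→{2,4,6}; (4,7)→{4,7}; (5,3)→{3,7}; (7,2)→{2}. Safe: 5. Place at column 5.
Row 6: attacked by (1,5)→{5}; (2,1)→{1,5}; (3,4)→{1,4,7}; (4,7)→{5,7}; (5,3)→{2,3,4}; (7,2)→{1,2,3}. Safe: 6. Place at column 6.
Columns [5, 1, 4, 7, 3, 6, 2], r−c [-4, 1, -1, -3, 2, 0, 5], r+c [6, 3, 7, 11, 8, 12, 9] are all distinct, so no two queens attack.

(1,5) (2,1) (3,4) (4,7) (5,3) (6,6) (7,2)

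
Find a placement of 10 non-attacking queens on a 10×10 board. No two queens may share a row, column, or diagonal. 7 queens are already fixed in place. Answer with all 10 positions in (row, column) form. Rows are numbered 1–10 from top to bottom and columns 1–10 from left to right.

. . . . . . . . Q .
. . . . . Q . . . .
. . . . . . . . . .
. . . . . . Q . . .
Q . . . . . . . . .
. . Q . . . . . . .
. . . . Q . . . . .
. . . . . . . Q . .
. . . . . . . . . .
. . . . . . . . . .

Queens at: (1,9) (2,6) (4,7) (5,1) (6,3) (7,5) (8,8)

(1,9) (2,6) (3,2) (4,7) (5,1) (6,3) (7,5) (8,8) (9,10) (10,4)

Row 3: attacked by (1,9)→{7,9}; (2,6)→{5,6,7}; (4,7)→{6,7,8}; (5,1)→{1,3}; (6,3)→{3,6}; (7,5)→{1,5,9}; (8,8)→{3,8}. Safe: 2, 4, 10. Place at column 2.
Row 9: attacked by (1,9)→{1,9}; (2,6)→{6}; (3,2)→{2,8}; (4,7)→{2,7}; (5,1)→{1,5}; (6,3)→{3,6}; (7,5)→{3,5,7}; (8,8)→{7,8,9}. Safe: 4, 10. Place at column 10.
Row 10: attacked by (1,9)→{9}; (2,6)→{6}; (3,2)→{2,9}; (4,7)→{1,7}; (5,1)→{1,6}; (6,3)→{3,7}; (7,5)→{2,5,8}; (8,8)→{6,8,10}; (9,10)→{9,10}. Safe: 4. Place at column 4.
Columns [9, 6, 2, 7, 1, 3, 5, 8, 10, 4], r−c [-8, -4, 1, -3, 4, 3, 2, 0, -1, 6], r+c [10, 8, 5, 11, 6, 9, 12, 16, 19, 14] are all distinct, so no two queens attack.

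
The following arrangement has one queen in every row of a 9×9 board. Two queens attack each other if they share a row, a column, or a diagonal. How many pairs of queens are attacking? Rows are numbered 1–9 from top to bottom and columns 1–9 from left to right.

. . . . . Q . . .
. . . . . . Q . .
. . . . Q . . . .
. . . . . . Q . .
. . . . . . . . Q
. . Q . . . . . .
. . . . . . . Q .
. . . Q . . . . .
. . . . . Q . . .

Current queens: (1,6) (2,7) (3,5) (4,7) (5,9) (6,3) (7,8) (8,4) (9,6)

6

Same column: (1,6)–(9,6) (column 6); (2,7)–(4,7) (column 7).
Same diagonal: (1,6)–(2,7) (|1−2| = |6−7| = 1); (2,7)–(6,3) (|2−6| = |7−3| = 4); (6,3)–(9,6) (|6−9| = |3−6| = 3); (7,8)–(9,6) (|7−9| = |8−6| = 2).
Total attacking pairs: 6.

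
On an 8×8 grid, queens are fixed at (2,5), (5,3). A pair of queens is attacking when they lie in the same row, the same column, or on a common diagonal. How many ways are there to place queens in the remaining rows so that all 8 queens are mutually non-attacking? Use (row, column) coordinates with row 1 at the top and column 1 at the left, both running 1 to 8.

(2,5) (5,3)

2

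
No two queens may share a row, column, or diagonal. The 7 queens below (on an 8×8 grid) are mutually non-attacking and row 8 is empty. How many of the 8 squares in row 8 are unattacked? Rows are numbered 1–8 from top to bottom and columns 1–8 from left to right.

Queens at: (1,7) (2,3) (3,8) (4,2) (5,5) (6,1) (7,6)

(1,7) attacks row 8 at column 7.
(2,3) attacks row 8 at column 3.
(3,8) attacks row 8 at column 8 and diagonals 3.
(4,2) attacks row 8 at column 2 and diagonals 6.
(5,5) attacks row 8 at column 5 and diagonals 2, 8.
(6,1) attacks row 8 at column 1 and diagonals 3.
(7,6) attacks row 8 at column 6 and diagonals 5, 7.
Attacked columns: {1, 2, 3, 5, 6, 7, 8}. Safe: {4}.

1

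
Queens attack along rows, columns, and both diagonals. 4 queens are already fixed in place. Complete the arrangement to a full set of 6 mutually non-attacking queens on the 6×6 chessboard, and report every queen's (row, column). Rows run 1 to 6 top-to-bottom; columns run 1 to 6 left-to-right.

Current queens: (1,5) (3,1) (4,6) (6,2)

Row 2: attacked by (1,5)→{4,5,6}; (3,1)→{1,2}; (4,6)→{4,6}; (6,2)→{2,6}. Safe: 3. Place at column 3.
Row 5: attacked by (1,5)→{1,5}; (2,3)→{3,6}; (3,1)→{1,3}; (4,6)→{5,6}; (6,2)→{1,2,3}. Safe: 4. Place at column 4.
Columns [5, 3, 1, 6, 4, 2], r−c [-4, -1, 2, -2, 1, 4], r+c [6, 5, 4, 10, 9, 8] are all distinct, so no two queens attack.

(1,5) (2,3) (3,1) (4,6) (5,4) (6,2)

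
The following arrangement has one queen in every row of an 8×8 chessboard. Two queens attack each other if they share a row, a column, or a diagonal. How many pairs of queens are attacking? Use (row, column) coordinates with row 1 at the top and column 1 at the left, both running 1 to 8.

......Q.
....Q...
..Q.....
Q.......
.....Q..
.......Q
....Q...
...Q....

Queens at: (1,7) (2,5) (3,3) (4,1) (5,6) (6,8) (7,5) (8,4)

Same column: (2,5)–(7,5) (column 5).
Same diagonal: (7,5)–(8,4) (|7−8| = |5−4| = 1).
Total attacking pairs: 2.

2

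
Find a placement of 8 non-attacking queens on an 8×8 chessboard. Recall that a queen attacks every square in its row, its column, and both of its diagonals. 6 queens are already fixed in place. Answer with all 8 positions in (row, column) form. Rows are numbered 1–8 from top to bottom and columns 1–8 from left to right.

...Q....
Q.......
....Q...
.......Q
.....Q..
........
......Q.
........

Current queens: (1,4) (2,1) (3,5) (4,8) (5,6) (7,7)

Row 6: attacked by (1,4)→{4}; (2,1)→{1,5}; (3,5)→{2,5,8}; (4,8)→{6,8}; (5,6)→{5,6,7}; (7,7)→{6,7,8}. Safe: 3. Place at column 3.
Row 8: attacked by (1,4)→{4}; (2,1)→{1,7}; (3,5)→{5}; (4,8)→{4,8}; (5,6)→{3,6}; (6,3)→{1,3,5}; (7,7)→{6,7,8}. Safe: 2. Place at column 2.
Columns [4, 1, 5, 8, 6, 3, 7, 2], r−c [-3, 1, -2, -4, -1, 3, 0, 6], r+c [5, 3, 8, 12, 11, 9, 14, 10] are all distinct, so no two queens attack.

(1,4) (2,1) (3,5) (4,8) (5,6) (6,3) (7,7) (8,2)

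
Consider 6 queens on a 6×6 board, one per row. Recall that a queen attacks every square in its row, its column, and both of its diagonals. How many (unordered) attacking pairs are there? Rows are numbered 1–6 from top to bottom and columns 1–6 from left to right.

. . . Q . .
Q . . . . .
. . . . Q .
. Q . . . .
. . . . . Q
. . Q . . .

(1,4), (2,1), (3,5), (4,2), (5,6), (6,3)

All columns are distinct and no two queens satisfy |Δrow| = |Δcol|, so no pair attacks.

0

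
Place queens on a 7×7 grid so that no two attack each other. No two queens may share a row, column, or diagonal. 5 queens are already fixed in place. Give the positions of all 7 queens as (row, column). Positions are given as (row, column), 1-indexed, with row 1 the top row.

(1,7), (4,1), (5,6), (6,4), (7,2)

Row 2: attacked by (1,7)→{6,7}; (4,1)→{1,3}; (5,6)→{3,6}; (6,4)→{4}; (7,2)→{2,7}. Safe: 5. Place at column 5.
Row 3: attacked by (1,7)→{5,7}; (2,5)→{4,5,6}; (4,1)→{1,2}; (5,6)→{4,6}; (6,4)→{1,4,7}; (7,2)→{2,6}. Safe: 3. Place at column 3.
Columns [7, 5, 3, 1, 6, 4, 2], r−c [-6, -3, 0, 3, -1, 2, 5], r+c [8, 7, 6, 5, 11, 10, 9] are all distinct, so no two queens attack.

(1,7) (2,5) (3,3) (4,1) (5,6) (6,4) (7,2)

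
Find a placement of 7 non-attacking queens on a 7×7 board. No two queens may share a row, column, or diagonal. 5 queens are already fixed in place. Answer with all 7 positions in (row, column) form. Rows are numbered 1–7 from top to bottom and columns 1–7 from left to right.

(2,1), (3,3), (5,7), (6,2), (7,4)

Row 1: attacked by (2,1)→{1,2}; (3,3)→{1,3,5}; (5,7)→{3,7}; (6,2)→{2,7}; (7,4)→{4}. Safe: 6. Place at column 6.
Row 4: attacked by (1,6)→{3,6}; (2,1)→{1,3}; (3,3)→{2,3,4}; (5,7)→{6,7}; (6,2)→{2,4}; (7,4)→{1,4,7}. Safe: 5. Place at column 5.
Columns [6, 1, 3, 5, 7, 2, 4], r−c [-5, 1, 0, -1, -2, 4, 3], r+c [7, 3, 6, 9, 12, 8, 11] are all distinct, so no two queens attack.

(1,6) (2,1) (3,3) (4,5) (5,7) (6,2) (7,4)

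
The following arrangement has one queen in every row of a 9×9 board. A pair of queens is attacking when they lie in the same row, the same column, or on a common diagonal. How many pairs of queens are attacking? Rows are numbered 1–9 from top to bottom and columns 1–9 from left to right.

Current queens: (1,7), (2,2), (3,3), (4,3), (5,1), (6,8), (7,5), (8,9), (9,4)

3

Same column: (3,3)–(4,3) (column 3).
Same diagonal: (2,2)–(3,3) (|2−3| = |2−3| = 1); (3,3)–(5,1) (|3−5| = |3−1| = 2).
Total attacking pairs: 3.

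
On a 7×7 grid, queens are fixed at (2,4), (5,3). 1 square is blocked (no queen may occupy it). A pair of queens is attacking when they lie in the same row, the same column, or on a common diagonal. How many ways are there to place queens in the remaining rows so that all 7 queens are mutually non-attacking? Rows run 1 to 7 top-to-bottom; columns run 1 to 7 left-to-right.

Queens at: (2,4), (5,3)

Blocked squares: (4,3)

2

Branch on row 1: col 1 → 0; col 2 → 1; col 6 → 1.
Sum: 0 + 1 + 1 = 2.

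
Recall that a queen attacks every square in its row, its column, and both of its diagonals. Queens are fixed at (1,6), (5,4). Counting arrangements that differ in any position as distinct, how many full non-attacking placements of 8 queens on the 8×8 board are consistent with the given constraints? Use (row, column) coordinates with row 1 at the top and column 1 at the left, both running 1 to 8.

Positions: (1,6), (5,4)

3

Branch on row 2: col 2 → 1; col 3 → 2; col 8 → 0.
Sum: 1 + 2 + 0 = 3.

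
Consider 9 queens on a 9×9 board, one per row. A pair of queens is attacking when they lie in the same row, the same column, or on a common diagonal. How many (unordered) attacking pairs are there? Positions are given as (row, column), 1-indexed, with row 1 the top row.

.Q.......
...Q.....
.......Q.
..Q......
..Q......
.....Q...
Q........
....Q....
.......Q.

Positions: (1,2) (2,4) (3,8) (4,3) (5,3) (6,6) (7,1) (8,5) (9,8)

4

Same column: (3,8)–(9,8) (column 8); (4,3)–(5,3) (column 3).
Same diagonal: (4,3)–(9,8) (|4−9| = |3−8| = 5); (5,3)–(7,1) (|5−7| = |3−1| = 2).
Total attacking pairs: 4.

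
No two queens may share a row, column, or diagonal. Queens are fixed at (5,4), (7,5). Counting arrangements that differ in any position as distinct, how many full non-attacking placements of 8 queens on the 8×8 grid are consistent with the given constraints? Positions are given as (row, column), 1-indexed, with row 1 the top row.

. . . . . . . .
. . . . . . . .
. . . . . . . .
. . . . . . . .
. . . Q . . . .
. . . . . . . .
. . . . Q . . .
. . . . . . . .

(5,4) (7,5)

Branch on row 1: col 1 → 0; col 2 → 0; col 3 → 1; col 6 → 1; col 7 → 0.
Sum: 0 + 0 + 1 + 1 + 0 = 2.

2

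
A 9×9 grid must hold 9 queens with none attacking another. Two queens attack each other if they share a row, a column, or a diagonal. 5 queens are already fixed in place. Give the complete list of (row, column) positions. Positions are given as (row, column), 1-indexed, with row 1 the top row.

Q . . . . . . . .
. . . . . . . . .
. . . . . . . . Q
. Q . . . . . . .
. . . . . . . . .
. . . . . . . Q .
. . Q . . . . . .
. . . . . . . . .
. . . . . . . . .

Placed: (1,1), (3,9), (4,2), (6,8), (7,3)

Row 2: attacked by (1,1)→{1,2}; (3,9)→{8,9}; (4,2)→{2,4}; (6,8)→{4,8}; (7,3)→{3,8}. Safe: 5, 6, 7. Place at column 5.
Row 5: attacked by (1,1)→{1,5}; (2,5)→{2,5,8}; (3,9)→{7,9}; (4,2)→{1,2,3}; (6,8)→{7,8,9}; (7,3)→{1,3,5}. Safe: 4, 6. Place at column 6.
Row 8: attacked by (1,1)→{1,8}; (2,5)→{5}; (3,9)→{4,9}; (4,2)→{2,6}; (5,6)→{3,6,9}; (6,8)→{6,8}; (7,3)→{2,3,4}. Safe: 7. Place at column 7.
Row 9: attacked by (1,1)→{1,9}; (2,5)→{5}; (3,9)→{3,9}; (4,2)→{2,7}; (5,6)→{2,6}; (6,8)→{5,8}; (7,3)→{1,3,5}; (8,7)→{6,7,8}. Safe: 4. Place at column 4.
Columns [1, 5, 9, 2, 6, 8, 3, 7, 4], r−c [0, -3, -6, 2, -1, -2, 4, 1, 5], r+c [2, 7, 12, 6, 11, 14, 10, 15, 13] are all distinct, so no two queens attack.

(1,1) (2,5) (3,9) (4,2) (5,6) (6,8) (7,3) (8,7) (9,4)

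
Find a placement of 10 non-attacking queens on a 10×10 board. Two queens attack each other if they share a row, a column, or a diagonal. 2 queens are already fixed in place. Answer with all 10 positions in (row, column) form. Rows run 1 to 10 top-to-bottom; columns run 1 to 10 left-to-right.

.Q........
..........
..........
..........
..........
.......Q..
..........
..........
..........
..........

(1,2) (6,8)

(1,2) (2,7) (3,10) (4,4) (5,1) (6,8) (7,5) (8,3) (9,6) (10,9)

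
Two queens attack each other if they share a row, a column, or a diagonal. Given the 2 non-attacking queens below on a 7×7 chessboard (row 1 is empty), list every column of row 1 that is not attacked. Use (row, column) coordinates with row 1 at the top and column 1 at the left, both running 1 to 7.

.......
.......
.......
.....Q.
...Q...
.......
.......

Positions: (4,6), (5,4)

columns 1, 2, 5, 7

(4,6) attacks row 1 at column 6 and diagonals 3.
(5,4) attacks row 1 at column 4.
Attacked columns: {3, 4, 6}. Safe: {1, 2, 5, 7}.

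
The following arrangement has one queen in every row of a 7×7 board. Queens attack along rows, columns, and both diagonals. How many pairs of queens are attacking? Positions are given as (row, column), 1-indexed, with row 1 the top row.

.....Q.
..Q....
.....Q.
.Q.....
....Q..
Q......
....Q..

4

Same column: (1,6)–(3,6) (column 6); (5,5)–(7,5) (column 5).
Same diagonal: (1,6)–(6,1) (|1−6| = |6−1| = 5); (4,2)–(7,5) (|4−7| = |2−5| = 3).
Total attacking pairs: 4.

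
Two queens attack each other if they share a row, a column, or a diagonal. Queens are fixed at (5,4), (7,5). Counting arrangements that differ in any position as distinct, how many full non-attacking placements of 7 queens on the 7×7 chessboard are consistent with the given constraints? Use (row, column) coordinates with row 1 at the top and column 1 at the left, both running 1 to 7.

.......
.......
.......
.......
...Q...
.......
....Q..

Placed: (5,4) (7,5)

Branch on row 1: col 1 → 0; col 2 → 1; col 3 → 0; col 6 → 0; col 7 → 0.
Sum: 0 + 1 + 0 + 0 + 0 = 1.

1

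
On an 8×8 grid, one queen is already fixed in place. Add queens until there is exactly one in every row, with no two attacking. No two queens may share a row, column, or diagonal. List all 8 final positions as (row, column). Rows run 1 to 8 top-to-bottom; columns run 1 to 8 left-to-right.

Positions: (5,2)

(1,4) (2,6) (3,1) (4,5) (5,2) (6,8) (7,3) (8,7)

Row 1: attacked by (5,2)→{2,6}. Safe: 1, 3, 4, 5, 7, 8. Place at column 4.
Row 2: attacked by (1,4)→{3,4,5}; (5,2)→{2,5}. Safe: 1, 6, 7, 8. Place at column 6.
Row 3: attacked by (1,4)→{2,4,6}; (2,6)→{5,6,7}; (5,2)→{2,4}. Safe: 1, 3, 8. Place at column 1.
Row 4: attacked by (1,4)→{1,4,7}; (2,6)→{4,6,8}; (3,1)→{1,2}; (5,2)→{1,2,3}. Safe: 5. Place at column 5.
Row 6: attacked by (1,4)→{4}; (2,6)→{2,6}; (3,1)→{1,4}; (4,5)→{3,5,7}; (5,2)→{1,2,3}. Safe: 8. Place at column 8.
Row 7: attacked by (1,4)→{4}; (2,6)→{1,6}; (3,1)→{1,5}; (4,5)→{2,5,8}; (5,2)→{2,4}; (6,8)→{7,8}. Safe: 3. Place at column 3.
Row 8: attacked by (1,4)→{4}; (2,6)→{6}; (3,1)→{1,6}; (4,5)→{1,5}; (5,2)→{2,5}; (6,8)→{6,8}; (7,3)→{2,3,4}. Safe: 7. Place at column 7.
Columns [4, 6, 1, 5, 2, 8, 3, 7], r−c [-3, -4, 2, -1, 3, -2, 4, 1], r+c [5, 8, 4, 9, 7, 14, 10, 15] are all distinct, so no two queens attack.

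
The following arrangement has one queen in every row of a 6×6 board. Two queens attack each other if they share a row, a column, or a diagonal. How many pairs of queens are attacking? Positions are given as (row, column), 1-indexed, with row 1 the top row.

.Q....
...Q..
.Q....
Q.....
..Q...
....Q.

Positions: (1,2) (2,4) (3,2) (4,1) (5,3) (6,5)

3

Same column: (1,2)–(3,2) (column 2).
Same diagonal: (3,2)–(4,1) (|3−4| = |2−1| = 1); (3,2)–(6,5) (|3−6| = |2−5| = 3).
Total attacking pairs: 3.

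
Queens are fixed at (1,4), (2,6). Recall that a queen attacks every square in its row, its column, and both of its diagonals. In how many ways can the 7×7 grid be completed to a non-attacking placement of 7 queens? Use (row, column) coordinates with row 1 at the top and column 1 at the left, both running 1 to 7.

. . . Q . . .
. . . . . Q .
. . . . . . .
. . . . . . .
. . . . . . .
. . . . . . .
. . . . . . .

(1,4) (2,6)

1

Branch on row 3: col 1 → 1; col 3 → 0.
Sum: 1 + 0 = 1.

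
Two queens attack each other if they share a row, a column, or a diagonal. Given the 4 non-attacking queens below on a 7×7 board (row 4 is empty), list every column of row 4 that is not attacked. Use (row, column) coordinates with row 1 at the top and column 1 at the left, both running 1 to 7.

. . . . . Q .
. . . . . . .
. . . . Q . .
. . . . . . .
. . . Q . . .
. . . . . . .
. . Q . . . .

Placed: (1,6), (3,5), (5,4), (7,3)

(1,6) attacks row 4 at column 6 and diagonals 3.
(3,5) attacks row 4 at column 5 and diagonals 4, 6.
(5,4) attacks row 4 at column 4 and diagonals 3, 5.
(7,3) attacks row 4 at column 3 and diagonals 6.
Attacked columns: {3, 4, 5, 6}. Safe: {1, 2, 7}.

columns 1, 2, 7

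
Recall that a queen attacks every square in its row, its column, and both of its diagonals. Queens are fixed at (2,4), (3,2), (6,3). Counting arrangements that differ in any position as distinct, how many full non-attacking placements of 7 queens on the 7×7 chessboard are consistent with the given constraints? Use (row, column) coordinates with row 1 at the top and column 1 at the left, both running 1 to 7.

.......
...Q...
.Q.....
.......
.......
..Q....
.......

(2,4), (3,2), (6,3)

1

Branch on row 1: col 1 → 0; col 6 → 1; col 7 → 0.
Sum: 0 + 1 + 0 = 1.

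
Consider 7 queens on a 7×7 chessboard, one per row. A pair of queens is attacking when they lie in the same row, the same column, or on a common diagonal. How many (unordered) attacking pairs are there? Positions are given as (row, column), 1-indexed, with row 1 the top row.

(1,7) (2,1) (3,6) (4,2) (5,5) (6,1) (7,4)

Same column: (2,1)–(6,1) (column 1).
Total attacking pairs: 1.

1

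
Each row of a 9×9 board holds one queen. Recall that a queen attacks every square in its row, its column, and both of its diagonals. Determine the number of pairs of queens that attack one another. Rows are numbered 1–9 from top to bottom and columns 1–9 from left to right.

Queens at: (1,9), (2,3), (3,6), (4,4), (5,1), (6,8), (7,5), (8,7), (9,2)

0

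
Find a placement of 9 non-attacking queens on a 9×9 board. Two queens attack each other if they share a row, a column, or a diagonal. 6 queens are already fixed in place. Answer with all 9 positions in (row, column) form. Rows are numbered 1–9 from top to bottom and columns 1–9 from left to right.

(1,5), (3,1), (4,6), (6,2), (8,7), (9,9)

Row 2: attacked by (1,5)→{4,5,6}; (3,1)→{1,2}; (4,6)→{4,6,8}; (6,2)→{2,6}; (8,7)→{1,7}; (9,9)→{2,9}. Safe: 3. Place at column 3.
Row 5: attacked by (1,5)→{1,5,9}; (2,3)→{3,6}; (3,1)→{1,3}; (4,6)→{5,6,7}; (6,2)→{1,2,3}; (8,7)→{4,7}; (9,9)→{5,9}. Safe: 8. Place at column 8.
Row 7: attacked by (1,5)→{5}; (2,3)→{3,8}; (3,1)→{1,5}; (4,6)→{3,6,9}; (5,8)→{6,8}; (6,2)→{1,2,3}; (8,7)→{6,7,8}; (9,9)→{7,9}. Safe: 4. Place at column 4.
Columns [5, 3, 1, 6, 8, 2, 4, 7, 9], r−c [-4, -1, 2, -2, -3, 4, 3, 1, 0], r+c [6, 5, 4, 10, 13, 8, 11, 15, 18] are all distinct, so no two queens attack.

(1,5) (2,3) (3,1) (4,6) (5,8) (6,2) (7,4) (8,7) (9,9)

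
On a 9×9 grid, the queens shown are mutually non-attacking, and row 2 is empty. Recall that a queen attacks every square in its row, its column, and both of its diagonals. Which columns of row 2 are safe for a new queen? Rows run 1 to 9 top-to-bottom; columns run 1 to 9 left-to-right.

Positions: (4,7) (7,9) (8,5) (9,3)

columns 1, 2, 6, 8

(4,7) attacks row 2 at column 7 and diagonals 5, 9.
(7,9) attacks row 2 at column 9 and diagonals 4.
(8,5) attacks row 2 at column 5.
(9,3) attacks row 2 at column 3.
Attacked columns: {3, 4, 5, 7, 9}. Safe: {1, 2, 6, 8}.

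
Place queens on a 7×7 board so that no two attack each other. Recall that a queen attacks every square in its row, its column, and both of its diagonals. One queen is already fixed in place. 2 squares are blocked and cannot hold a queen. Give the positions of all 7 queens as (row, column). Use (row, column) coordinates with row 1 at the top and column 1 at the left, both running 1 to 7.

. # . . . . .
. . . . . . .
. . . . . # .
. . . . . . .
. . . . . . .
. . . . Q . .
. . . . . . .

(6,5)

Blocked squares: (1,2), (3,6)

(1,6) (2,4) (3,7) (4,1) (5,3) (6,5) (7,2)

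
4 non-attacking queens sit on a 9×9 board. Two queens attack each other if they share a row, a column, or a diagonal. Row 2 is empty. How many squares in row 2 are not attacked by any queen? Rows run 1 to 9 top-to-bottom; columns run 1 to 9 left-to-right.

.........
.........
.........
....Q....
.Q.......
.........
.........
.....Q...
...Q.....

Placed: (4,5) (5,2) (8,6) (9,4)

(4,5) attacks row 2 at column 5 and diagonals 3, 7.
(5,2) attacks row 2 at column 2 and diagonals 5.
(8,6) attacks row 2 at column 6.
(9,4) attacks row 2 at column 4.
Attacked columns: {2, 3, 4, 5, 6, 7}. Safe: {1, 8, 9}.

3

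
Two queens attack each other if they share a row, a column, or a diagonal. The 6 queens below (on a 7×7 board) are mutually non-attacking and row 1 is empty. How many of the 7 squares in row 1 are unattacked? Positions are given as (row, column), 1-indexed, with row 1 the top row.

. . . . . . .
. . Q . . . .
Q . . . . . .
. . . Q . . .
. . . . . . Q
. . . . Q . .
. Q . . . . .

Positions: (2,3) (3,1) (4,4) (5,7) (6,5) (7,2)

1

(2,3) attacks row 1 at column 3 and diagonals 2, 4.
(3,1) attacks row 1 at column 1 and diagonals 3.
(4,4) attacks row 1 at column 4 and diagonals 1, 7.
(5,7) attacks row 1 at column 7 and diagonals 3.
(6,5) attacks row 1 at column 5.
(7,2) attacks row 1 at column 2.
Attacked columns: {1, 2, 3, 4, 5, 7}. Safe: {6}.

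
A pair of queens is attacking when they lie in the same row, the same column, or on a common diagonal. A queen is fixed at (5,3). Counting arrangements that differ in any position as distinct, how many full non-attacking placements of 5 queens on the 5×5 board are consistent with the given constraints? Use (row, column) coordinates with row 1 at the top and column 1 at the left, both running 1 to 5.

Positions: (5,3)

2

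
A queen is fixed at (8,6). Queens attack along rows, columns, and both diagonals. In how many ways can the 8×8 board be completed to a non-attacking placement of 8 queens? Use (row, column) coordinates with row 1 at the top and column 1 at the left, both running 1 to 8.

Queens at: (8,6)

Branch on row 1: col 1 → 0; col 2 → 0; col 3 → 5; col 4 → 4; col 5 → 3; col 7 → 2; col 8 → 2.
Sum: 0 + 0 + 5 + 4 + 3 + 2 + 2 = 16.

16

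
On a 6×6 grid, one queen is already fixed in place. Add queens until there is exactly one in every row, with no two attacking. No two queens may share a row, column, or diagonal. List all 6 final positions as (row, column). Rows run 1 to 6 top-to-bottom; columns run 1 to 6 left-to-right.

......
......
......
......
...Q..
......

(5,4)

(1,5) (2,3) (3,1) (4,6) (5,4) (6,2)

Row 1: attacked by (5,4)→{4}. Safe: 1, 2, 3, 5, 6. Place at column 5.
Row 2: attacked by (1,5)→{4,5,6}; (5,4)→{1,4}. Safe: 2, 3. Place at column 3.
Row 3: attacked by (1,5)→{3,5}; (2,3)→{2,3,4}; (5,4)→{2,4,6}. Safe: 1. Place at column 1.
Row 4: attacked by (1,5)→{2,5}; (2,3)→{1,3,5}; (3,1)→{1,2}; (5,4)→{3,4,5}. Safe: 6. Place at column 6.
Row 6: attacked by (1,5)→{5}; (2,3)→{3}; (3,1)→{1,4}; (4,6)→{4,6}; (5,4)→{3,4,5}. Safe: 2. Place at column 2.
Columns [5, 3, 1, 6, 4, 2], r−c [-4, -1, 2, -2, 1, 4], r+c [6, 5, 4, 10, 9, 8] are all distinct, so no two queens attack.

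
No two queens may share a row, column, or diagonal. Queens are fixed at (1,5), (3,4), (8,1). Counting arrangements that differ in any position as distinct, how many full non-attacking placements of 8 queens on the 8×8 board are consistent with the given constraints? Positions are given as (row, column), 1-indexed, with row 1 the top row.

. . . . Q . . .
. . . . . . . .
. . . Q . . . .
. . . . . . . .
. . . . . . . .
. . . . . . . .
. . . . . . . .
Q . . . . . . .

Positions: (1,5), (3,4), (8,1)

1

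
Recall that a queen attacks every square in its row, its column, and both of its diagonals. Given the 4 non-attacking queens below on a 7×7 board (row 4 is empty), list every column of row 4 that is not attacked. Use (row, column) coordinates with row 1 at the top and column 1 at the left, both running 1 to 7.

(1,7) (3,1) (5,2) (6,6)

columns 5

(1,7) attacks row 4 at column 7 and diagonals 4.
(3,1) attacks row 4 at column 1 and diagonals 2.
(5,2) attacks row 4 at column 2 and diagonals 1, 3.
(6,6) attacks row 4 at column 6 and diagonals 4.
Attacked columns: {1, 2, 3, 4, 6, 7}. Safe: {5}.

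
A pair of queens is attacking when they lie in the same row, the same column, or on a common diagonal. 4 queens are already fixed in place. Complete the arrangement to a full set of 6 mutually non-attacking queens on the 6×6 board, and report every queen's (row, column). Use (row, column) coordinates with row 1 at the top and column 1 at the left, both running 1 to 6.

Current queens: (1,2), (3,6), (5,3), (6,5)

Row 2: attacked by (1,2)→{1,2,3}; (3,6)→{5,6}; (5,3)→{3,6}; (6,5)→{1,5}. Safe: 4. Place at column 4.
Row 4: attacked by (1,2)→{2,5}; (2,4)→{2,4,6}; (3,6)→{5,6}; (5,3)→{2,3,4}; (6,5)→{3,5}. Safe: 1. Place at column 1.
Columns [2, 4, 6, 1, 3, 5], r−c [-1, -2, -3, 3, 2, 1], r+c [3, 6, 9, 5, 8, 11] are all distinct, so no two queens attack.

(1,2) (2,4) (3,6) (4,1) (5,3) (6,5)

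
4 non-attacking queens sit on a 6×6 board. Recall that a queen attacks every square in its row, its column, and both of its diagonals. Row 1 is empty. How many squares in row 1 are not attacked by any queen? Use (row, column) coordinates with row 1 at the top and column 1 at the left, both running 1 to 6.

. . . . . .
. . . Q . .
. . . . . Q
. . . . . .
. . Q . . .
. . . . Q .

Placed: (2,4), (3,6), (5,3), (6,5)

2

(2,4) attacks row 1 at column 4 and diagonals 3, 5.
(3,6) attacks row 1 at column 6 and diagonals 4.
(5,3) attacks row 1 at column 3.
(6,5) attacks row 1 at column 5.
Attacked columns: {3, 4, 5, 6}. Safe: {1, 2}.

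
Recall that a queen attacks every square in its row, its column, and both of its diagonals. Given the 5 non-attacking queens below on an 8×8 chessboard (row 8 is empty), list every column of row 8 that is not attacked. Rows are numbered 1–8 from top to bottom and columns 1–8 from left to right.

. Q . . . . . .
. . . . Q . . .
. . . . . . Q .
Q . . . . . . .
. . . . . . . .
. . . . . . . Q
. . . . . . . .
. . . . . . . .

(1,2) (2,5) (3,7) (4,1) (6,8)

columns 3, 4

(1,2) attacks row 8 at column 2.
(2,5) attacks row 8 at column 5.
(3,7) attacks row 8 at column 7 and diagonals 2.
(4,1) attacks row 8 at column 1 and diagonals 5.
(6,8) attacks row 8 at column 8 and diagonals 6.
Attacked columns: {1, 2, 5, 6, 7, 8}. Safe: {3, 4}.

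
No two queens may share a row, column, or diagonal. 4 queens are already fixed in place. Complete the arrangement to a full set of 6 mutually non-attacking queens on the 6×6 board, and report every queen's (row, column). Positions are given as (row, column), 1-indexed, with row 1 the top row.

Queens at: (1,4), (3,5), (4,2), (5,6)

Row 2: attacked by (1,4)→{3,4,5}; (3,5)→{4,5,6}; (4,2)→{2,4}; (5,6)→{3,6}. Safe: 1. Place at column 1.
Row 6: attacked by (1,4)→{4}; (2,1)→{1,5}; (3,5)→{2,5}; (4,2)→{2,4}; (5,6)→{5,6}. Safe: 3. Place at column 3.
Columns [4, 1, 5, 2, 6, 3], r−c [-3, 1, -2, 2, -1, 3], r+c [5, 3, 8, 6, 11, 9] are all distinct, so no two queens attack.

(1,4) (2,1) (3,5) (4,2) (5,6) (6,3)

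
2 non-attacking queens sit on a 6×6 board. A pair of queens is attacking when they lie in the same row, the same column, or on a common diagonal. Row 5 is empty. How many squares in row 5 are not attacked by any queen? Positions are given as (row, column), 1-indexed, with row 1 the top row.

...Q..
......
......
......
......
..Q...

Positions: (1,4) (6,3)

3

(1,4) attacks row 5 at column 4.
(6,3) attacks row 5 at column 3 and diagonals 2, 4.
Attacked columns: {2, 3, 4}. Safe: {1, 5, 6}.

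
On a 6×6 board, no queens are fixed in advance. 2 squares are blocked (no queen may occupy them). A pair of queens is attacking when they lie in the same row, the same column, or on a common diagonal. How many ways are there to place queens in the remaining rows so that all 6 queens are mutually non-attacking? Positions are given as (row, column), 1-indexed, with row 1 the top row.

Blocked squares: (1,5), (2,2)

3

Branch on row 1: col 1 → 0; col 2 → 1; col 3 → 1; col 4 → 1; col 6 → 0.
Sum: 0 + 1 + 1 + 1 + 0 = 3.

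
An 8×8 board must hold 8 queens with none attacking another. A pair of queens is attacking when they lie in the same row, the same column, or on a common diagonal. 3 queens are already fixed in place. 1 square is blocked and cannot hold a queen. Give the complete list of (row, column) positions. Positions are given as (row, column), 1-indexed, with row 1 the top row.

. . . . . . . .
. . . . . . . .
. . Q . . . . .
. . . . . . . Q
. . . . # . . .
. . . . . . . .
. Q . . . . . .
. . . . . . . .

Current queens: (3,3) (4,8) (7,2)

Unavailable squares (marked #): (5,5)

(1,7) (2,1) (3,3) (4,8) (5,6) (6,4) (7,2) (8,5)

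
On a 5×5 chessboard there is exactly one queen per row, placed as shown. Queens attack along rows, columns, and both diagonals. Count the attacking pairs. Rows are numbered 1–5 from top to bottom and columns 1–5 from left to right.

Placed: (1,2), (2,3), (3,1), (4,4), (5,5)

2

Same diagonal: (1,2)–(2,3) (|1−2| = |2−3| = 1); (4,4)–(5,5) (|4−5| = |4−5| = 1).
Total attacking pairs: 2.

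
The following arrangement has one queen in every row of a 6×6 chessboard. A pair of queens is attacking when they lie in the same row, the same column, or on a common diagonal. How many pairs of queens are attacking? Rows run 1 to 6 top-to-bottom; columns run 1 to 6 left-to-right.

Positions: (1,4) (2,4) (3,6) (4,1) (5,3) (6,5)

Same column: (1,4)–(2,4) (column 4).
Same diagonal: (1,4)–(3,6) (|1−3| = |4−6| = 2); (1,4)–(4,1) (|1−4| = |4−1| = 3).
Total attacking pairs: 3.

3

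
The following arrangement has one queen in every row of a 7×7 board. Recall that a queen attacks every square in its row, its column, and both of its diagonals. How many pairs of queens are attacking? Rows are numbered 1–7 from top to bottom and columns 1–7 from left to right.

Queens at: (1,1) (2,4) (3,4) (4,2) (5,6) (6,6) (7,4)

Same column: (2,4)–(3,4) (column 4); (2,4)–(7,4) (column 4); (3,4)–(7,4) (column 4); (5,6)–(6,6) (column 6).
Same diagonal: (1,1)–(6,6) (|1−6| = |1−6| = 5); (2,4)–(4,2) (|2−4| = |4−2| = 2); (3,4)–(5,6) (|3−5| = |4−6| = 2); (5,6)–(7,4) (|5−7| = |6−4| = 2).
Total attacking pairs: 8.

8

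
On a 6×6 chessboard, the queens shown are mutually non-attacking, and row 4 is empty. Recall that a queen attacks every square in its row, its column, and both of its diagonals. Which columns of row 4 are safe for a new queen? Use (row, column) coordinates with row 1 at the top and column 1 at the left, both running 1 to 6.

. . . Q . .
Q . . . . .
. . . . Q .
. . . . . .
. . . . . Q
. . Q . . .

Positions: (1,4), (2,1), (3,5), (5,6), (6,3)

columns 2

(1,4) attacks row 4 at column 4 and diagonals 1.
(2,1) attacks row 4 at column 1 and diagonals 3.
(3,5) attacks row 4 at column 5 and diagonals 4, 6.
(5,6) attacks row 4 at column 6 and diagonals 5.
(6,3) attacks row 4 at column 3 and diagonals 1, 5.
Attacked columns: {1, 3, 4, 5, 6}. Safe: {2}.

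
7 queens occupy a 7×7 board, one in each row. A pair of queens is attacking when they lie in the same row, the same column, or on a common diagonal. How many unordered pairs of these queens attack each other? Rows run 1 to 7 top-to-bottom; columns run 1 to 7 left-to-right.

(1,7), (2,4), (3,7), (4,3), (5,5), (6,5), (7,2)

4

Same column: (1,7)–(3,7) (column 7); (5,5)–(6,5) (column 5).
Same diagonal: (3,7)–(5,5) (|3−5| = |7−5| = 2); (4,3)–(6,5) (|4−6| = |3−5| = 2).
Total attacking pairs: 4.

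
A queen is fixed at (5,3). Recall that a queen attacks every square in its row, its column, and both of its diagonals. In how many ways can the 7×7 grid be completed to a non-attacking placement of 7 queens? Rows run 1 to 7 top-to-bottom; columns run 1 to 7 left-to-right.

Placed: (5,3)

Branch on row 1: col 1 → 1; col 2 → 1; col 4 → 1; col 5 → 2; col 6 → 1.
Sum: 1 + 1 + 1 + 2 + 1 = 6.

6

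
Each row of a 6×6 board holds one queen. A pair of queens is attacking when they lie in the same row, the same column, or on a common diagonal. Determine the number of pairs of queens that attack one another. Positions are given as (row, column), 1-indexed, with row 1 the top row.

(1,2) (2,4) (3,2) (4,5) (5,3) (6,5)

4

Same column: (1,2)–(3,2) (column 2); (4,5)–(6,5) (column 5).
Same diagonal: (1,2)–(4,5) (|1−4| = |2−5| = 3); (3,2)–(6,5) (|3−6| = |2−5| = 3).
Total attacking pairs: 4.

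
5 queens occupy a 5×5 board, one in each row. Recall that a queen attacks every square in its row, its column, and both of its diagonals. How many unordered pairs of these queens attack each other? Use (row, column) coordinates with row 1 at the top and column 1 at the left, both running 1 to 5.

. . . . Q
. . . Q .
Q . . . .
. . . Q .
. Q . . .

2

Same column: (2,4)–(4,4) (column 4).
Same diagonal: (1,5)–(2,4) (|1−2| = |5−4| = 1).
Total attacking pairs: 2.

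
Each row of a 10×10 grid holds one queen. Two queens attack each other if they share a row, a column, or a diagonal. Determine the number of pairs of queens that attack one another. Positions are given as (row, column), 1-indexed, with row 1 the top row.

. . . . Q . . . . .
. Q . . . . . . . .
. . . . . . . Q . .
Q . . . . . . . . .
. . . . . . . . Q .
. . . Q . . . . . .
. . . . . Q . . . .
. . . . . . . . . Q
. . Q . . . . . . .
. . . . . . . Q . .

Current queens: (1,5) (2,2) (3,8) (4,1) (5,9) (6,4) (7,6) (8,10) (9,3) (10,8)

Same column: (3,8)–(10,8) (column 8).
Same diagonal: (1,5)–(5,9) (|1−5| = |5−9| = 4); (6,4)–(10,8) (|6−10| = |4−8| = 4); (8,10)–(10,8) (|8−10| = |10−8| = 2).
Total attacking pairs: 4.

4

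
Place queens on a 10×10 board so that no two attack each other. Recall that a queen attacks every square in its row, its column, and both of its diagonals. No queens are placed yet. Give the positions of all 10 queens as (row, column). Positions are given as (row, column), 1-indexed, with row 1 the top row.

(1,6) (2,8) (3,3) (4,7) (5,4) (6,10) (7,1) (8,9) (9,5) (10,2)

Row 1: Safe: 1, 2, 3, 4, 5, 6, 7, 8, 9, 10. Place at column 6.
Row 2: attacked by (1,6)→{5,6,7}. Safe: 1, 2, 3, 4, 8, 9, 10. Place at column 8.
Row 3: attacked by (1,6)→{4,6,8}; (2,8)→{7,8,9}. Safe: 1, 2, 3, 5, 10. Place at column 3.
Row 4: attacked by (1,6)→{3,6,9}; (2,8)→{6,8,10}; (3,3)→{2,3,4}. Safe: 1, 5, 7. Place at column 7.
Row 5: attacked by (1,6)→{2,6,10}; (2,8)→{5,8}; (3,3)→{1,3,5}; (4,7)→{6,7,8}. Safe: 4, 9. Place at column 4.
Row 6: attacked by (1,6)→{1,6}; (2,8)→{4,8}; (3,3)→{3,6}; (4,7)→{5,7,9}; (5,4)→{3,4,5}. Safe: 2, 10. Place at column 10.
Row 7: attacked by (1,6)→{6}; (2,8)→{3,8}; (3,3)→{3,7}; (4,7)→{4,7,10}; (5,4)→{2,4,6}; (6,10)→{9,10}. Safe: 1, 5. Place at column 1.
Row 8: attacked by (1,6)→{6}; (2,8)→{2,8}; (3,3)→{3,8}; (4,7)→{3,7}; (5,4)→{1,4,7}; (6,10)→{8,10}; (7,1)→{1,2}. Safe: 5, 9. Place at column 9.
Row 9: attacked by (1,6)→{6}; (2,8)→{1,8}; (3,3)→{3,9}; (4,7)→{2,7}; (5,4)→{4,8}; (6,10)→{7,10}; (7,1)→{1,3}; (8,9)→{8,9,10}. Safe: 5. Place at column 5.
Row 10: attacked by (1,6)→{6}; (2,8)→{8}; (3,3)→{3,10}; (4,7)→{1,7}; (5,4)→{4,9}; (6,10)→{6,10}; (7,1)→{1,4}; (8,9)→{7,9}; (9,5)→{4,5,6}. Safe: 2. Place at column 2.
Columns [6, 8, 3, 7, 4, 10, 1, 9, 5, 2], r−c [-5, -6, 0, -3, 1, -4, 6, -1, 4, 8], r+c [7, 10, 6, 11, 9, 16, 8, 17, 14, 12] are all distinct, so no two queens attack.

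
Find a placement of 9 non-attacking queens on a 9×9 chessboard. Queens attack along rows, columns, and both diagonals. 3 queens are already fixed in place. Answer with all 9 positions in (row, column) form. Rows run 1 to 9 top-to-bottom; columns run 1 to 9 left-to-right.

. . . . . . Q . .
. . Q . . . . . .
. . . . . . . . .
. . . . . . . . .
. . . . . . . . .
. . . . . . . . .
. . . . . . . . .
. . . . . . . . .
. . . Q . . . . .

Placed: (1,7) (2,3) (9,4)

(1,7) (2,3) (3,8) (4,6) (5,2) (6,9) (7,5) (8,1) (9,4)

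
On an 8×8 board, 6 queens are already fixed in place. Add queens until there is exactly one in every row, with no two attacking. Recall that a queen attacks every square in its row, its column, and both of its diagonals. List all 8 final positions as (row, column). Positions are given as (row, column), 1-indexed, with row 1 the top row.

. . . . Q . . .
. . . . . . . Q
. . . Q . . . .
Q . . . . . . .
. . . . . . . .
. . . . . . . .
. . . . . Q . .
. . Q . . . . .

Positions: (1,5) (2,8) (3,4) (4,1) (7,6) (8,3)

(1,5) (2,8) (3,4) (4,1) (5,7) (6,2) (7,6) (8,3)

Row 5: attacked by (1,5)→{1,5}; (2,8)→{5,8}; (3,4)→{2,4,6}; (4,1)→{1,2}; (7,6)→{4,6,8}; (8,3)→{3,6}. Safe: 7. Place at column 7.
Row 6: attacked by (1,5)→{5}; (2,8)→{4,8}; (3,4)→{1,4,7}; (4,1)→{1,3}; (5,7)→{6,7,8}; (7,6)→{5,6,7}; (8,3)→{1,3,5}. Safe: 2. Place at column 2.
Columns [5, 8, 4, 1, 7, 2, 6, 3], r−c [-4, -6, -1, 3, -2, 4, 1, 5], r+c [6, 10, 7, 5, 12, 8, 13, 11] are all distinct, so no two queens attack.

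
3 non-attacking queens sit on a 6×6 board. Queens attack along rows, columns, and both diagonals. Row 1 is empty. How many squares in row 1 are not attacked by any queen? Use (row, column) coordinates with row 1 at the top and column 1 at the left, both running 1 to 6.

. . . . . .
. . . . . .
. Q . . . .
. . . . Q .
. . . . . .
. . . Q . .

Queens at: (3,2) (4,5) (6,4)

(3,2) attacks row 1 at column 2 and diagonals 4.
(4,5) attacks row 1 at column 5 and diagonals 2.
(6,4) attacks row 1 at column 4.
Attacked columns: {2, 4, 5}. Safe: {1, 3, 6}.

3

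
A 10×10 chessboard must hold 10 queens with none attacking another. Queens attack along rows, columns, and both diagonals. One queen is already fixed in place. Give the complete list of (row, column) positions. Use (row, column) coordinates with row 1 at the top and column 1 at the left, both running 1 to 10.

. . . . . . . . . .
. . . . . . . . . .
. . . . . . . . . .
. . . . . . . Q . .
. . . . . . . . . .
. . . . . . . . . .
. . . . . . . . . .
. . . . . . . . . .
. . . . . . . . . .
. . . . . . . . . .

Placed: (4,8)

(1,9) (2,2) (3,5) (4,8) (5,1) (6,7) (7,10) (8,3) (9,6) (10,4)

Row 1: attacked by (4,8)→{5,8}. Safe: 1, 2, 3, 4, 6, 7, 9, 10. Place at column 9.
Row 2: attacked by (1,9)→{8,9,10}; (4,8)→{6,8,10}. Safe: 1, 2, 3, 4, 5, 7. Place at column 2.
Row 3: attacked by (1,9)→{7,9}; (2,2)→{1,2,3}; (4,8)→{7,8,9}. Safe: 4, 5, 6, 10. Place at column 5.
Row 5: attacked by (1,9)→{5,9}; (2,2)→{2,5}; (3,5)→{3,5,7}; (4,8)→{7,8,9}. Safe: 1, 4, 6, 10. Place at column 1.
Row 6: attacked by (1,9)→{4,9}; (2,2)→{2,6}; (3,5)→{2,5,8}; (4,8)→{6,8,10}; (5,1)→{1,2}. Safe: 3, 7. Place at column 7.
Row 7: attacked by (1,9)→{3,9}; (2,2)→{2,7}; (3,5)→{1,5,9}; (4,8)→{5,8}; (5,1)→{1,3}; (6,7)→{6,7,8}. Safe: 4, 10. Place at column 10.
Row 8: attacked by (1,9)→{2,9}; (2,2)→{2,8}; (3,5)→{5,10}; (4,8)→{4,8}; (5,1)→{1,4}; (6,7)→{5,7,9}; (7,10)→{9,10}. Safe: 3, 6. Place at column 3.
Row 9: attacked by (1,9)→{1,9}; (2,2)→{2,9}; (3,5)→{5}; (4,8)→{3,8}; (5,1)→{1,5}; (6,7)→{4,7,10}; (7,10)→{8,10}; (8,3)→{2,3,4}. Safe: 6. Place at column 6.
Row 10: attacked by (1,9)→{9}; (2,2)→{2,10}; (3,5)→{5}; (4,8)→{2,8}; (5,1)→{1,6}; (6,7)→{3,7}; (7,10)→{7,10}; (8,3)→{1,3,5}; (9,6)→{5,6,7}. Safe: 4. Place at column 4.
Columns [9, 2, 5, 8, 1, 7, 10, 3, 6, 4], r−c [-8, 0, -2, -4, 4, -1, -3, 5, 3, 6], r+c [10, 4, 8, 12, 6, 13, 17, 11, 15, 14] are all distinct, so no two queens attack.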